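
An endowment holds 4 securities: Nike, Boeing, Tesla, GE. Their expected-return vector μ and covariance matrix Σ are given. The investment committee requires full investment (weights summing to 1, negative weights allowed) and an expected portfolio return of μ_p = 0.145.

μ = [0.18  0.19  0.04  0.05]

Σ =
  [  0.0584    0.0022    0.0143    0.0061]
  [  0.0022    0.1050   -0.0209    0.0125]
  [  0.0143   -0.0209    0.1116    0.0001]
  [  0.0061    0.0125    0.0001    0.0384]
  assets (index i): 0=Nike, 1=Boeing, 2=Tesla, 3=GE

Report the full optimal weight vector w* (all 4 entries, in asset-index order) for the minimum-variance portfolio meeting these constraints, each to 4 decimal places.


0.4409  0.2764  0.1016  0.1810

u=Σ⁻¹μ = [2.9099  1.7812  0.3189  0.2592]
v=Σ⁻¹𝟙 = [12.3889  8.5121  8.9481  21.2795]
a=μᵀu=0.887926  b=𝟙ᵀu=5.269190  c=𝟙ᵀv=51.128574  D=ac−b²=17.634041
λ₁=(c·0.145−b)/D = (51.128574·0.145−5.269190)/17.634041 = 0.121609
λ₂=(a−b·0.145)/D = (0.887926−5.269190·0.145)/17.634041 = 0.007026
w* = 0.121609·u + 0.007026·v:
  w_0 = 0.121609·2.9099 + 0.007026·12.3889 = 0.4409  (Nike)
  w_1 = 0.121609·1.7812 + 0.007026·8.5121 = 0.2764  (Boeing)
  w_2 = 0.121609·0.3189 + 0.007026·8.9481 = 0.1016  (Tesla)
  w_3 = 0.121609·0.2592 + 0.007026·21.2795 = 0.1810  (GE)
Σw_i=1.0000  μᵀw=0.1450
σ²=wᵀΣw=λ₁·μ_p+λ₂ = 0.121609·0.145 + 0.007026 = 0.024659 ≈ 0.0247


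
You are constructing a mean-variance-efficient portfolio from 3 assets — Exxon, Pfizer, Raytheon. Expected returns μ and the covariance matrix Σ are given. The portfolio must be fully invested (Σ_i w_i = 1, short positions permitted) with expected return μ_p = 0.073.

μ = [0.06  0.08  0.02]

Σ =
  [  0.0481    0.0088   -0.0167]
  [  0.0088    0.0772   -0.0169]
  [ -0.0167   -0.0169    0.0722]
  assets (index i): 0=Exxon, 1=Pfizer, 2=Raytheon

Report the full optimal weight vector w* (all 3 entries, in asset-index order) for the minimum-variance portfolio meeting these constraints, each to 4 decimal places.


0.4392  0.5905  -0.0297

p=Σ⁻¹μ = [1.3430  1.0665  0.8373]
q=Σ⁻¹𝟙 = [26.1644  15.1016  23.4371]
a=μᵀp=0.182642  b=𝟙ᵀp=3.246731  c=𝟙ᵀq=64.703086  D=ac−b²=1.276261
λ₁=(c·0.073−b)/D = (64.703086·0.073−3.246731)/1.276261 = 1.156969
λ₂=(a−b·0.073)/D = (0.182642−3.246731·0.073)/1.276261 = -0.042600
w* = 1.156969·p + -0.042600·q:
  w_0 = 1.156969·1.3430 + -0.042600·26.1644 = 0.4392  (Exxon)
  w_1 = 1.156969·1.0665 + -0.042600·15.1016 = 0.5905  (Pfizer)
  w_2 = 1.156969·0.8373 + -0.042600·23.4371 = -0.0297  (Raytheon)
Σw_i=1.0000  μᵀw=0.0730
σ²=wᵀΣw=λ₁·μ_p+λ₂ = 1.156969·0.073 + -0.042600 = 0.041859 ≈ 0.0419


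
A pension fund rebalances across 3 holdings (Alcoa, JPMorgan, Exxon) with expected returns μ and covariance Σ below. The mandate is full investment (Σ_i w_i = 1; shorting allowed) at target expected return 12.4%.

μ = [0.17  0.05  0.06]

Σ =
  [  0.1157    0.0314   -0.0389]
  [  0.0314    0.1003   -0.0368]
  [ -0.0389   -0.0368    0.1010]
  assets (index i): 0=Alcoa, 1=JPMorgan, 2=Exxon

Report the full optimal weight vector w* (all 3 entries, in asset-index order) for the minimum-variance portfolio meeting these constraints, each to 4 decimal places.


0.5858  0.0440  0.3702

g=Σ⁻¹μ = [1.8382  0.4626  1.4706]
h=Σ⁻¹𝟙 = [11.4556  13.4307  19.2067]
a=μᵀg=0.423860  b=𝟙ᵀg=3.771391  c=𝟙ᵀh=44.092984  D=ac−b²=4.465879
λ₁=(c·0.124−b)/D = (44.092984·0.124−3.771391)/4.465879 = 0.379800
λ₂=(a−b·0.124)/D = (0.423860−3.771391·0.124)/4.465879 = -0.009806
w* = 0.379800·g + -0.009806·h:
  w_0 = 0.379800·1.8382 + -0.009806·11.4556 = 0.5858  (Alcoa)
  w_1 = 0.379800·0.4626 + -0.009806·13.4307 = 0.0440  (JPMorgan)
  w_2 = 0.379800·1.4706 + -0.009806·19.2067 = 0.3702  (Exxon)
Σw_i=1.0000  μᵀw=0.1240
σ²=wᵀΣw=λ₁·μ_p+λ₂ = 0.379800·0.124 + -0.009806 = 0.037289 ≈ 0.0373


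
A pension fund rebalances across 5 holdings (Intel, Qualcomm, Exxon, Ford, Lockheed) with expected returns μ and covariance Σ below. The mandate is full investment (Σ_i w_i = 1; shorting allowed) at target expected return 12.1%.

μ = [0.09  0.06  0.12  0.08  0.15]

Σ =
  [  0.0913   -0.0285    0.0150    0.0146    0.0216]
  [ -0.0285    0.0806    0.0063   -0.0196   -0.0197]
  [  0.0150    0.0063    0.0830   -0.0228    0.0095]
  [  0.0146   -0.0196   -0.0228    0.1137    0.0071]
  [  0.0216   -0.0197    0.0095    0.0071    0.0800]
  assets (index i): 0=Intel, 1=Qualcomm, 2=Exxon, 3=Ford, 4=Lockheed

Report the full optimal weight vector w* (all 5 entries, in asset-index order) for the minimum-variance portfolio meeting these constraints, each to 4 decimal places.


p=Σ⁻¹μ = [0.6693  1.5820  1.2775  1.0316  1.8406]
q=Σ⁻¹𝟙 = [11.0389  21.5674  10.3919  12.3990  12.4960]
a=μᵀp=0.667066  b=𝟙ᵀp=6.400895  c=𝟙ᵀq=67.893215  D=ac−b²=4.317766
λ₁=(c·0.121−b)/D = (67.893215·0.121−6.400895)/4.317766 = 0.420167
λ₂=(a−b·0.121)/D = (0.667066−6.400895·0.121)/4.317766 = -0.024884
w* = 0.420167·p + -0.024884·q:
  w_0 = 0.420167·0.6693 + -0.024884·11.0389 = 0.0065  (Intel)
  w_1 = 0.420167·1.5820 + -0.024884·21.5674 = 0.1280  (Qualcomm)
  w_2 = 0.420167·1.2775 + -0.024884·10.3919 = 0.2782  (Exxon)
  w_3 = 0.420167·1.0316 + -0.024884·12.3990 = 0.1249  (Ford)
  w_4 = 0.420167·1.8406 + -0.024884·12.4960 = 0.4624  (Lockheed)
Σw_i=1.0000  μᵀw=0.1210
σ²=wᵀΣw=λ₁·μ_p+λ₂ = 0.420167·0.121 + -0.024884 = 0.025956 ≈ 0.0260

0.0065  0.1280  0.2782  0.1249  0.4624


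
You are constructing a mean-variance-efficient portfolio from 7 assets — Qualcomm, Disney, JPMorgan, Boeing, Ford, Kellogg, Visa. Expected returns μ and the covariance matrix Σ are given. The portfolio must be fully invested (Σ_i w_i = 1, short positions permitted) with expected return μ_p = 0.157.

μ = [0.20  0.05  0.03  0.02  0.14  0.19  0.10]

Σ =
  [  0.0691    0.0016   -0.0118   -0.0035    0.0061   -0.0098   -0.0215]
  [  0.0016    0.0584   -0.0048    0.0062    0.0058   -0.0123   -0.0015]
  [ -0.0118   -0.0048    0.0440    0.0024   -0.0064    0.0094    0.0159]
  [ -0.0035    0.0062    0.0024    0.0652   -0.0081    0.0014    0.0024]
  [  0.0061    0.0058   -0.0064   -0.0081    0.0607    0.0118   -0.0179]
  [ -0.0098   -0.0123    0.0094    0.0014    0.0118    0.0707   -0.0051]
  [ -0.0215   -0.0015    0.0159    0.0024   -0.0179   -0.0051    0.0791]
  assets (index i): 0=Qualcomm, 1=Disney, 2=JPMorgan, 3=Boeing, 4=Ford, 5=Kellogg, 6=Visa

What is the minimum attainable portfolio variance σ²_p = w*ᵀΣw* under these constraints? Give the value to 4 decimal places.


p=Σ⁻¹μ = [4.1797  1.2857  0.4341  0.4751  2.1230  3.2865  3.0153]
q=Σ⁻¹𝟙 = [25.5663  18.5702  22.8992  15.4408  19.5279  15.7742  20.3081]
a=μᵀp=2.145932  b=𝟙ᵀp=14.799387  c=𝟙ᵀq=138.086766  D=ac−b²=77.302907
λ₁=(c·0.157−b)/D = (138.086766·0.157−14.799387)/77.302907 = 0.089004
λ₂=(a−b·0.157)/D = (2.145932−14.799387·0.157)/77.302907 = -0.002297
w* = 0.089004·p + -0.002297·q:
  w_0 = 0.089004·4.1797 + -0.002297·25.5663 = 0.3133  (Qualcomm)
  w_1 = 0.089004·1.2857 + -0.002297·18.5702 = 0.0718  (Disney)
  w_2 = 0.089004·0.4341 + -0.002297·22.8992 = -0.0140  (JPMorgan)
  w_3 = 0.089004·0.4751 + -0.002297·15.4408 = 0.0068  (Boeing)
  w_4 = 0.089004·2.1230 + -0.002297·19.5279 = 0.1441  (Ford)
  w_5 = 0.089004·3.2865 + -0.002297·15.7742 = 0.2563  (Kellogg)
  w_6 = 0.089004·3.0153 + -0.002297·20.3081 = 0.2217  (Visa)
Σw_i=1.0000  μᵀw=0.1570
σ²=wᵀΣw=λ₁·μ_p+λ₂ = 0.089004·0.157 + -0.002297 = 0.011676 ≈ 0.0117

0.0117


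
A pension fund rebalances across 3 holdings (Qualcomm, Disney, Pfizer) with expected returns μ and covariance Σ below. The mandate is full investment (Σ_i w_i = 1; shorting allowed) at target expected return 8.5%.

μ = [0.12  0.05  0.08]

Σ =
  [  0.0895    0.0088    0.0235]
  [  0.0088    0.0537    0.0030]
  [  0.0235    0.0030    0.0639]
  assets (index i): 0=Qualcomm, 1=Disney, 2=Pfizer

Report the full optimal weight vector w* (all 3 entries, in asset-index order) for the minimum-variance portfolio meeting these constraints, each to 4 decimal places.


x=Σ⁻¹μ = [1.0524  0.7122  0.8315]
y=Σ⁻¹𝟙 = [6.2103  16.9019  12.5720]
a=μᵀx=0.228419  b=𝟙ᵀx=2.596093  c=𝟙ᵀy=35.684237  D=ac−b²=1.411278
λ₁=(c·0.085−b)/D = (35.684237·0.085−2.596093)/1.411278 = 0.309696
λ₂=(a−b·0.085)/D = (0.228419−2.596093·0.085)/1.411278 = 0.005493
w* = 0.309696·x + 0.005493·y:
  w_0 = 0.309696·1.0524 + 0.005493·6.2103 = 0.3600  (Qualcomm)
  w_1 = 0.309696·0.7122 + 0.005493·16.9019 = 0.3134  (Disney)
  w_2 = 0.309696·0.8315 + 0.005493·12.5720 = 0.3266  (Pfizer)
Σw_i=1.0000  μᵀw=0.0850
σ²=wᵀΣw=λ₁·μ_p+λ₂ = 0.309696·0.085 + 0.005493 = 0.031817 ≈ 0.0318

0.3600  0.3134  0.3266


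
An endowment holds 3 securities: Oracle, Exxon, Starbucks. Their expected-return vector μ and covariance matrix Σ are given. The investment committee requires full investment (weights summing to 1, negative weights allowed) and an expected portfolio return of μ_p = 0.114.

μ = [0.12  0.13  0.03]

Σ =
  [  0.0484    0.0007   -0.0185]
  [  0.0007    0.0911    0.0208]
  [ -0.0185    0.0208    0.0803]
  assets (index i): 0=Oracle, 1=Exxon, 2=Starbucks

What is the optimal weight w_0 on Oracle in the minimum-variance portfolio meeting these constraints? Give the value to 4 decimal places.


g=Σ⁻¹μ = [2.7196  1.2518  0.6759]
h=Σ⁻¹𝟙 = [27.0157  6.9138  16.8865]
a=μᵀg=0.509359  b=𝟙ᵀg=4.647277  c=𝟙ᵀh=50.815994  D=ac−b²=4.286428
λ₁=(c·0.114−b)/D = (50.815994·0.114−4.647277)/4.286428 = 0.267296
λ₂=(a−b·0.114)/D = (0.509359−4.647277·0.114)/4.286428 = -0.004766
w* = 0.267296·g + -0.004766·h:
  w_0 = 0.267296·2.7196 + -0.004766·27.0157 = 0.5982  (Oracle)
  w_1 = 0.267296·1.2518 + -0.004766·6.9138 = 0.3016  (Exxon)
  w_2 = 0.267296·0.6759 + -0.004766·16.8865 = 0.1002  (Starbucks)
Σw_i=1.0000  μᵀw=0.1140
σ²=wᵀΣw=λ₁·μ_p+λ₂ = 0.267296·0.114 + -0.004766 = 0.025706 ≈ 0.0257

0.5982


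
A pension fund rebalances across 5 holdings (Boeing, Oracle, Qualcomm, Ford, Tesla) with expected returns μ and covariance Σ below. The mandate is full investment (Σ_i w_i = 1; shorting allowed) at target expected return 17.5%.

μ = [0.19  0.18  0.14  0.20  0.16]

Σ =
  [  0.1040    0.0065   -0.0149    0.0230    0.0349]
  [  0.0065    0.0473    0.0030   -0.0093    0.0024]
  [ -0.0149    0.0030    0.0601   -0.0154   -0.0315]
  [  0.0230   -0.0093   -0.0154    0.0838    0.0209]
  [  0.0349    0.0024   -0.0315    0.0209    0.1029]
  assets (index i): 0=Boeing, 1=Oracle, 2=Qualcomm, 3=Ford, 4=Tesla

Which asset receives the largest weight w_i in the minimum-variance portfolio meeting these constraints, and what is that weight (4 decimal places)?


Oracle (0.3337)

p=Σ⁻¹μ = [0.9244  3.8919  4.0442  2.8570  1.8083]
q=Σ⁻¹𝟙 = [4.5721  21.0234  27.3493  14.7836  13.0467]
a=μᵀp=2.303128  b=𝟙ᵀp=13.526000  c=𝟙ᵀq=80.775065  D=ac−b²=3.082649
λ₁=(c·0.175−b)/D = (80.775065·0.175−13.526000)/3.082649 = 0.197764
λ₂=(a−b·0.175)/D = (2.303128−13.526000·0.175)/3.082649 = -0.020736
w* = 0.197764·p + -0.020736·q:
  w_0 = 0.197764·0.9244 + -0.020736·4.5721 = 0.0880  (Boeing)
  w_1 = 0.197764·3.8919 + -0.020736·21.0234 = 0.3337  (Oracle)
  w_2 = 0.197764·4.0442 + -0.020736·27.3493 = 0.2327  (Qualcomm)
  w_3 = 0.197764·2.8570 + -0.020736·14.7836 = 0.2585  (Ford)
  w_4 = 0.197764·1.8083 + -0.020736·13.0467 = 0.0871  (Tesla)
Σw_i=1.0000  μᵀw=0.1750
σ²=wᵀΣw=λ₁·μ_p+λ₂ = 0.197764·0.175 + -0.020736 = 0.013873 ≈ 0.0139


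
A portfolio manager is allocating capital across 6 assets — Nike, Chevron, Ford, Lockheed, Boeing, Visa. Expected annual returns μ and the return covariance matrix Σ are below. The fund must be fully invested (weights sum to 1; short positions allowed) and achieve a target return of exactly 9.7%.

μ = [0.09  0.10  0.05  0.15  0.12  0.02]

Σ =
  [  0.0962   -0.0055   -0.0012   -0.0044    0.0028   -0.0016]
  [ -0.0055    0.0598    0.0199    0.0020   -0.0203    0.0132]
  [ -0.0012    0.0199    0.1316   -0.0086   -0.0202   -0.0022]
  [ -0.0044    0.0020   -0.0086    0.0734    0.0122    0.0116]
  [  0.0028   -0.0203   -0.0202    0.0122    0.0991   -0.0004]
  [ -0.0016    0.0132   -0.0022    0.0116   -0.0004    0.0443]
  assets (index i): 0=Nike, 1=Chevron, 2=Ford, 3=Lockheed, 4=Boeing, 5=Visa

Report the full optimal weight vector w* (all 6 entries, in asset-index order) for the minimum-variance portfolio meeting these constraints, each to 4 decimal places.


0.1596  0.2478  0.0956  0.1834  0.1930  0.1206

p=Σ⁻¹μ = [1.1031  2.2190  0.3972  1.9536  1.4721  -0.6484]
q=Σ⁻¹𝟙 = [11.7336  15.6935  8.3338  10.0691  13.4986  16.2201]
a=μᵀp=0.797770  b=𝟙ᵀp=6.496671  c=𝟙ᵀq=75.548793  D=ac−b²=18.063860
λ₁=(c·0.097−b)/D = (75.548793·0.097−6.496671)/18.063860 = 0.046035
λ₂=(a−b·0.097)/D = (0.797770−6.496671·0.097)/18.063860 = 0.009278
w* = 0.046035·p + 0.009278·q:
  w_0 = 0.046035·1.1031 + 0.009278·11.7336 = 0.1596  (Nike)
  w_1 = 0.046035·2.2190 + 0.009278·15.6935 = 0.2478  (Chevron)
  w_2 = 0.046035·0.3972 + 0.009278·8.3338 = 0.0956  (Ford)
  w_3 = 0.046035·1.9536 + 0.009278·10.0691 = 0.1834  (Lockheed)
  w_4 = 0.046035·1.4721 + 0.009278·13.4986 = 0.1930  (Boeing)
  w_5 = 0.046035·-0.6484 + 0.009278·16.2201 = 0.1206  (Visa)
Σw_i=1.0000  μᵀw=0.0970
σ²=wᵀΣw=λ₁·μ_p+λ₂ = 0.046035·0.097 + 0.009278 = 0.013743 ≈ 0.0137


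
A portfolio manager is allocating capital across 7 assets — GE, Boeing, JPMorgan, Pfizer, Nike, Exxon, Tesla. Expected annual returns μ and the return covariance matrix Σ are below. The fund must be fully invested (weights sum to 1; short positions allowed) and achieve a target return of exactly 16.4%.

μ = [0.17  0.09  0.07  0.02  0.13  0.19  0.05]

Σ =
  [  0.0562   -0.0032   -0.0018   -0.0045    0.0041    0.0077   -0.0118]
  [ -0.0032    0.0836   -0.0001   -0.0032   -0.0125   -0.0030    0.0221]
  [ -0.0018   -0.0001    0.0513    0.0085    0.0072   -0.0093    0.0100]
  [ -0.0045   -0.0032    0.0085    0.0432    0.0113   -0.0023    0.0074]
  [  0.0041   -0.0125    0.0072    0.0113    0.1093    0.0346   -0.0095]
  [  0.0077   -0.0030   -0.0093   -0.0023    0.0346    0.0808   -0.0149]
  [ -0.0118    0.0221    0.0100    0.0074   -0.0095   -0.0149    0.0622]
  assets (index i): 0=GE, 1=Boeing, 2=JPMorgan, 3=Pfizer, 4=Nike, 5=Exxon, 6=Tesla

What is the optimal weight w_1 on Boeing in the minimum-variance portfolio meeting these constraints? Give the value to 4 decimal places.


0.0923

x=Σ⁻¹μ = [3.0941  0.9926  1.5153  0.3367  0.4289  2.3488  1.3827]
y=Σ⁻¹𝟙 = [21.5361  10.4970  16.1262  20.3352  3.0707  14.6745  15.4055]
a=μᵀx=1.299298  b=𝟙ᵀx=10.099030  c=𝟙ᵀy=101.645231  D=ac−b²=30.077009
λ₁=(c·0.164−b)/D = (101.645231·0.164−10.099030)/30.077009 = 0.218465
λ₂=(a−b·0.164)/D = (1.299298−10.099030·0.164)/30.077009 = -0.011868
w* = 0.218465·x + -0.011868·y:
  w_0 = 0.218465·3.0941 + -0.011868·21.5361 = 0.4204  (GE)
  w_1 = 0.218465·0.9926 + -0.011868·10.4970 = 0.0923  (Boeing)
  w_2 = 0.218465·1.5153 + -0.011868·16.1262 = 0.1397  (JPMorgan)
  w_3 = 0.218465·0.3367 + -0.011868·20.3352 = -0.1678  (Pfizer)
  w_4 = 0.218465·0.4289 + -0.011868·3.0707 = 0.0572  (Nike)
  w_5 = 0.218465·2.3488 + -0.011868·14.6745 = 0.3390  (Exxon)
  w_6 = 0.218465·1.3827 + -0.011868·15.4055 = 0.1192  (Tesla)
Σw_i=1.0000  μᵀw=0.1640
σ²=wᵀΣw=λ₁·μ_p+λ₂ = 0.218465·0.164 + -0.011868 = 0.023961 ≈ 0.0240


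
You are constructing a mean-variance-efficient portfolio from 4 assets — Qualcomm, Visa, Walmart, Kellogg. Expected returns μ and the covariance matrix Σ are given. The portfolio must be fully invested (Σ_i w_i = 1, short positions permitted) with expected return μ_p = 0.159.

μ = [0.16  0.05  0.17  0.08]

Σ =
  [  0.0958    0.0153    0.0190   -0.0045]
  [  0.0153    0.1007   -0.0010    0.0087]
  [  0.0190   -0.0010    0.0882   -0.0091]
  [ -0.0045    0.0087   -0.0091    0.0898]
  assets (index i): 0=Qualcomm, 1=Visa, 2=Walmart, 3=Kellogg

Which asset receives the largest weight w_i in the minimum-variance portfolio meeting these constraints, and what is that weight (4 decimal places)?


x=Σ⁻¹μ = [1.3400  0.2140  1.7563  1.1153]
y=Σ⁻¹𝟙 = [7.5530  7.8669  11.0246  11.8694]
a=μᵀx=0.612891  b=𝟙ᵀx=4.425566  c=𝟙ᵀy=38.313952  D=ac−b²=3.896649
λ₁=(c·0.159−b)/D = (38.313952·0.159−4.425566)/3.896649 = 0.427637
λ₂=(a−b·0.159)/D = (0.612891−4.425566·0.159)/3.896649 = -0.023295
w* = 0.427637·x + -0.023295·y:
  w_0 = 0.427637·1.3400 + -0.023295·7.5530 = 0.3971  (Qualcomm)
  w_1 = 0.427637·0.2140 + -0.023295·7.8669 = -0.0917  (Visa)
  w_2 = 0.427637·1.7563 + -0.023295·11.0246 = 0.4942  (Walmart)
  w_3 = 0.427637·1.1153 + -0.023295·11.8694 = 0.2004  (Kellogg)
Σw_i=1.0000  μᵀw=0.1590
σ²=wᵀΣw=λ₁·μ_p+λ₂ = 0.427637·0.159 + -0.023295 = 0.044699 ≈ 0.0447

Walmart (0.4942)


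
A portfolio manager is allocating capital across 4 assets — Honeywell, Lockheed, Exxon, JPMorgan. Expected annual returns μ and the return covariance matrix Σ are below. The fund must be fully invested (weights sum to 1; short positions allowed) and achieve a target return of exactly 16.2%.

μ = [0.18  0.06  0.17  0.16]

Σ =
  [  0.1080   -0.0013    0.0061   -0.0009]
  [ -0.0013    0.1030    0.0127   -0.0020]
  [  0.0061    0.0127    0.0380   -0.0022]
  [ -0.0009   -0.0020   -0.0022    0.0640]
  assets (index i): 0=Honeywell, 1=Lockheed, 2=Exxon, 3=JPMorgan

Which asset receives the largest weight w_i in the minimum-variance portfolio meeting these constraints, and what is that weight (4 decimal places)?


u=Σ⁻¹μ = [1.4442  0.1153  4.3581  2.6737]
v=Σ⁻¹𝟙 = [8.1554  7.2323  23.5607  16.7756]
a=μᵀu=1.435546  b=𝟙ᵀu=8.591326  c=𝟙ᵀv=55.724041  D=ac−b²=6.183539
λ₁=(c·0.162−b)/D = (55.724041·0.162−8.591326)/6.183539 = 0.070505
λ₂=(a−b·0.162)/D = (1.435546−8.591326·0.162)/6.183539 = 0.007075
w* = 0.070505·u + 0.007075·v:
  w_0 = 0.070505·1.4442 + 0.007075·8.1554 = 0.1595  (Honeywell)
  w_1 = 0.070505·0.1153 + 0.007075·7.2323 = 0.0593  (Lockheed)
  w_2 = 0.070505·4.3581 + 0.007075·23.5607 = 0.4740  (Exxon)
  w_3 = 0.070505·2.6737 + 0.007075·16.7756 = 0.3072  (JPMorgan)
Σw_i=1.0000  μᵀw=0.1620
σ²=wᵀΣw=λ₁·μ_p+λ₂ = 0.070505·0.162 + 0.007075 = 0.018497 ≈ 0.0185

Exxon (0.4740)


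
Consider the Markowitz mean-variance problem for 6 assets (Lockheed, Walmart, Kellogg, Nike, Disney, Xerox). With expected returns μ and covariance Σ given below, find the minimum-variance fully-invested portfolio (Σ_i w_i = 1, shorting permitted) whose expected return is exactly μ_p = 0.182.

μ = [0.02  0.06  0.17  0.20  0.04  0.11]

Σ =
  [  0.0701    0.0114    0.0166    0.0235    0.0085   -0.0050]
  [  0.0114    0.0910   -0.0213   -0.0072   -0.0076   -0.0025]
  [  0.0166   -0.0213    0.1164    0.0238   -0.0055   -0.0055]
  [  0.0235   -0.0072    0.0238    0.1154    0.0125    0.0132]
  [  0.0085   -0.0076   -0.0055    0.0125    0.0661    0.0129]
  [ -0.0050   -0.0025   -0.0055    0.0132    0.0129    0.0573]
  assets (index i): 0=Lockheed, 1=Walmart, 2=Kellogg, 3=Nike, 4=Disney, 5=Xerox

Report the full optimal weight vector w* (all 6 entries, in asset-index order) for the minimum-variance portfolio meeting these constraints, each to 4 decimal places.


u=Σ⁻¹μ = [-0.7072  1.3145  1.6140  1.3936  0.3939  1.6606]
v=Σ⁻¹𝟙 = [8.1601  14.2483  10.9397  2.3574  12.9874  16.3688]
a=μᵀu=0.816252  b=𝟙ᵀu=5.669404  c=𝟙ᵀv=65.061736  D=ac−b²=20.964603
λ₁=(c·0.182−b)/D = (65.061736·0.182−5.669404)/20.964603 = 0.294393
λ₂=(a−b·0.182)/D = (0.816252−5.669404·0.182)/20.964603 = -0.010283
w* = 0.294393·u + -0.010283·v:
  w_0 = 0.294393·-0.7072 + -0.010283·8.1601 = -0.2921  (Lockheed)
  w_1 = 0.294393·1.3145 + -0.010283·14.2483 = 0.2405  (Walmart)
  w_2 = 0.294393·1.6140 + -0.010283·10.9397 = 0.3627  (Kellogg)
  w_3 = 0.294393·1.3936 + -0.010283·2.3574 = 0.3860  (Nike)
  w_4 = 0.294393·0.3939 + -0.010283·12.9874 = -0.0176  (Disney)
  w_5 = 0.294393·1.6606 + -0.010283·16.3688 = 0.3205  (Xerox)
Σw_i=1.0000  μᵀw=0.1820
σ²=wᵀΣw=λ₁·μ_p+λ₂ = 0.294393·0.182 + -0.010283 = 0.043296 ≈ 0.0433

-0.2921  0.2405  0.3627  0.3860  -0.0176  0.3205


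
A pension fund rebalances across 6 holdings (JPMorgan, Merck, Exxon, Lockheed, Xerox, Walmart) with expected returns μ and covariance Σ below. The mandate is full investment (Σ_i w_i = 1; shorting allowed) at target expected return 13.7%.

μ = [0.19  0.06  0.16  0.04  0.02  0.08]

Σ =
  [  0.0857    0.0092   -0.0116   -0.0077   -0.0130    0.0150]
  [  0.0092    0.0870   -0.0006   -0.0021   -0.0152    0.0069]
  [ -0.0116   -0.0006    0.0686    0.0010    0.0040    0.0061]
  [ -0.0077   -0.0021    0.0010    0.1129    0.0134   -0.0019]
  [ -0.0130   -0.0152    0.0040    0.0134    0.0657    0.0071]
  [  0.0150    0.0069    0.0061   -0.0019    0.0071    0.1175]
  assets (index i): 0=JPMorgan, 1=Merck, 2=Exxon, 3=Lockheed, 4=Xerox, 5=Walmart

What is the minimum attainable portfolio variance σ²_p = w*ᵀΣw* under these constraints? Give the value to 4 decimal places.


0.0185

x=Σ⁻¹μ = [2.6471  0.5480  2.7264  0.4419  0.6843  0.1350]
y=Σ⁻¹𝟙 = [15.1683  13.0577  15.7204  7.8981  18.2409  4.0168]
a=μᵀx=1.014226  b=𝟙ᵀx=7.182794  c=𝟙ᵀy=74.102262  D=ac−b²=23.563920
λ₁=(c·0.137−b)/D = (74.102262·0.137−7.182794)/23.563920 = 0.126007
λ₂=(a−b·0.137)/D = (1.014226−7.182794·0.137)/23.563920 = 0.001281
w* = 0.126007·x + 0.001281·y:
  w_0 = 0.126007·2.6471 + 0.001281·15.1683 = 0.3530  (JPMorgan)
  w_1 = 0.126007·0.5480 + 0.001281·13.0577 = 0.0858  (Merck)
  w_2 = 0.126007·2.7264 + 0.001281·15.7204 = 0.3637  (Exxon)
  w_3 = 0.126007·0.4419 + 0.001281·7.8981 = 0.0658  (Lockheed)
  w_4 = 0.126007·0.6843 + 0.001281·18.2409 = 0.1096  (Xerox)
  w_5 = 0.126007·0.1350 + 0.001281·4.0168 = 0.0222  (Walmart)
Σw_i=1.0000  μᵀw=0.1370
σ²=wᵀΣw=λ₁·μ_p+λ₂ = 0.126007·0.137 + 0.001281 = 0.018544 ≈ 0.0185


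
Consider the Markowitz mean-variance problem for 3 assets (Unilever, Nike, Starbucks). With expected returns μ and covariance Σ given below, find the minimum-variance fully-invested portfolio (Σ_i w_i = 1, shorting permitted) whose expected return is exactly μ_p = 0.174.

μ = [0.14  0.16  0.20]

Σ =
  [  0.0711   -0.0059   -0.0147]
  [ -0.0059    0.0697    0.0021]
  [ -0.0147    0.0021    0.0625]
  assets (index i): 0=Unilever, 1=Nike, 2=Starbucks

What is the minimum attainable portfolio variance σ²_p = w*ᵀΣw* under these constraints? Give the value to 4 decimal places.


g=Σ⁻¹μ = [2.9594  2.4311  3.8144]
h=Σ⁻¹𝟙 = [19.4909  15.3925  20.0671]
a=μᵀg=1.566175  b=𝟙ᵀg=9.204932  c=𝟙ᵀh=54.950419  D=ac−b²=1.331223
λ₁=(c·0.174−b)/D = (54.950419·0.174−9.204932)/1.331223 = 0.267754
λ₂=(a−b·0.174)/D = (1.566175−9.204932·0.174)/1.331223 = -0.026654
w* = 0.267754·g + -0.026654·h:
  w_0 = 0.267754·2.9594 + -0.026654·19.4909 = 0.2729  (Unilever)
  w_1 = 0.267754·2.4311 + -0.026654·15.3925 = 0.2407  (Nike)
  w_2 = 0.267754·3.8144 + -0.026654·20.0671 = 0.4864  (Starbucks)
Σw_i=1.0000  μᵀw=0.1740
σ²=wᵀΣw=λ₁·μ_p+λ₂ = 0.267754·0.174 + -0.026654 = 0.019935 ≈ 0.0199

0.0199


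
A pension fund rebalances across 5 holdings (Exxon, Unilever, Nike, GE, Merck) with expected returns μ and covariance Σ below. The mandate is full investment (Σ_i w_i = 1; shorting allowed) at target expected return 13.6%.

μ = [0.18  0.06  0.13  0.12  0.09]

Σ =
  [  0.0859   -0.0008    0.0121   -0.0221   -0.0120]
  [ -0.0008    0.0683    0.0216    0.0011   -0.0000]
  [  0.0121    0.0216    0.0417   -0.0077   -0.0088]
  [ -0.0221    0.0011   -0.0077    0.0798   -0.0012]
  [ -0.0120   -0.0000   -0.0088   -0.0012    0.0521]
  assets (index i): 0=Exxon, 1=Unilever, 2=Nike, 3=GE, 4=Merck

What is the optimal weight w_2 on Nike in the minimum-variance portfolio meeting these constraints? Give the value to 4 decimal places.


g=Σ⁻¹μ = [2.6871  -0.2723  3.6037  2.6447  3.0159]
h=Σ⁻¹𝟙 = [17.2097  6.5582  25.1752  20.0553  27.8719]
a=μᵀg=1.524614  b=𝟙ᵀg=11.679114  c=𝟙ᵀh=96.870224  D=ac−b²=11.288024
λ₁=(c·0.136−b)/D = (96.870224·0.136−11.679114)/11.288024 = 0.132462
λ₂=(a−b·0.136)/D = (1.524614−11.679114·0.136)/11.288024 = -0.005647
w* = 0.132462·g + -0.005647·h:
  w_0 = 0.132462·2.6871 + -0.005647·17.2097 = 0.2587  (Exxon)
  w_1 = 0.132462·-0.2723 + -0.005647·6.5582 = -0.0731  (Unilever)
  w_2 = 0.132462·3.6037 + -0.005647·25.1752 = 0.3352  (Nike)
  w_3 = 0.132462·2.6447 + -0.005647·20.0553 = 0.2371  (GE)
  w_4 = 0.132462·3.0159 + -0.005647·27.8719 = 0.2421  (Merck)
Σw_i=1.0000  μᵀw=0.1360
σ²=wᵀΣw=λ₁·μ_p+λ₂ = 0.132462·0.136 + -0.005647 = 0.012368 ≈ 0.0124

0.3352


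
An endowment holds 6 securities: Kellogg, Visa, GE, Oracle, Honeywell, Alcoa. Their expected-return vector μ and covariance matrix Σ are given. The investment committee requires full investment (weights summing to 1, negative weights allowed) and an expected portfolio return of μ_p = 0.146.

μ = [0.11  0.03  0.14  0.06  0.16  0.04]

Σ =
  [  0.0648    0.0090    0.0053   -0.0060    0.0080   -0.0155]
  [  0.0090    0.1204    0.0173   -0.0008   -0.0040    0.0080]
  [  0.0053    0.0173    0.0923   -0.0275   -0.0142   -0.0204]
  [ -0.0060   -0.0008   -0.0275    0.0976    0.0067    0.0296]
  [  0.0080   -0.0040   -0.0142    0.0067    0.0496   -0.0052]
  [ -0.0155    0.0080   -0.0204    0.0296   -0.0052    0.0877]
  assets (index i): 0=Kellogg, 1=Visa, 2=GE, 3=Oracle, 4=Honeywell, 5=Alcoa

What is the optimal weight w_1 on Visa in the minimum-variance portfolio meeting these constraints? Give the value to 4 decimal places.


p=Σ⁻¹μ = [1.4295  -0.1809  2.5588  0.7770  3.7425  1.2801]
q=Σ⁻¹𝟙 = [15.1218  4.1618  19.4783  10.1310  23.9672  16.2281]
a=μᵀp=1.206667  b=𝟙ᵀp=9.606941  c=𝟙ᵀq=89.088085  D=ac−b²=15.206353
λ₁=(c·0.146−b)/D = (89.088085·0.146−9.606941)/15.206353 = 0.223585
λ₂=(a−b·0.146)/D = (1.206667−9.606941·0.146)/15.206353 = -0.012886
w* = 0.223585·p + -0.012886·q:
  w_0 = 0.223585·1.4295 + -0.012886·15.1218 = 0.1248  (Kellogg)
  w_1 = 0.223585·-0.1809 + -0.012886·4.1618 = -0.0941  (Visa)
  w_2 = 0.223585·2.5588 + -0.012886·19.4783 = 0.3211  (GE)
  w_3 = 0.223585·0.7770 + -0.012886·10.1310 = 0.0432  (Oracle)
  w_4 = 0.223585·3.7425 + -0.012886·23.9672 = 0.5279  (Honeywell)
  w_5 = 0.223585·1.2801 + -0.012886·16.2281 = 0.0771  (Alcoa)
Σw_i=1.0000  μᵀw=0.1460
σ²=wᵀΣw=λ₁·μ_p+λ₂ = 0.223585·0.146 + -0.012886 = 0.019758 ≈ 0.0198

-0.0941


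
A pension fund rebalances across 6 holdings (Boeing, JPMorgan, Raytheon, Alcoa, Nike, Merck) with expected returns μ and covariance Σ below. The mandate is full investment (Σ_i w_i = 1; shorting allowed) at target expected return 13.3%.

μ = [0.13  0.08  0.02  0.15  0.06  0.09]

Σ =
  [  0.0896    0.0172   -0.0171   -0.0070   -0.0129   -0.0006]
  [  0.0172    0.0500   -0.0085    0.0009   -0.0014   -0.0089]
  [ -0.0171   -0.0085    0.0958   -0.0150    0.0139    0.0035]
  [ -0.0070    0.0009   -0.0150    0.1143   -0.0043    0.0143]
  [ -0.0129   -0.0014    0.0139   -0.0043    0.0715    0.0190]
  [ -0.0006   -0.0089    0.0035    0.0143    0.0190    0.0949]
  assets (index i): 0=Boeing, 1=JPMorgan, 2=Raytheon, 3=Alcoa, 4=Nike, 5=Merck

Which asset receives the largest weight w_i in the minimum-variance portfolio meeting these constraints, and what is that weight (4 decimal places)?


p=Σ⁻¹μ = [1.5837  1.2854  0.6720  1.4412  0.9333  0.6501]
q=Σ⁻¹𝟙 = [12.7786  19.5374  14.0288  10.7120  12.5147  7.8134]
a=μᵀp=0.652837  b=𝟙ᵀp=6.565672  c=𝟙ᵀq=77.384922  D=ac−b²=7.411691
λ₁=(c·0.133−b)/D = (77.384922·0.133−6.565672)/7.411691 = 0.502790
λ₂=(a−b·0.133)/D = (0.652837−6.565672·0.133)/7.411691 = -0.029736
w* = 0.502790·p + -0.029736·q:
  w_0 = 0.502790·1.5837 + -0.029736·12.7786 = 0.4163  (Boeing)
  w_1 = 0.502790·1.2854 + -0.029736·19.5374 = 0.0653  (JPMorgan)
  w_2 = 0.502790·0.6720 + -0.029736·14.0288 = -0.0793  (Raytheon)
  w_3 = 0.502790·1.4412 + -0.029736·10.7120 = 0.4061  (Alcoa)
  w_4 = 0.502790·0.9333 + -0.029736·12.5147 = 0.0971  (Nike)
  w_5 = 0.502790·0.6501 + -0.029736·7.8134 = 0.0945  (Merck)
Σw_i=1.0000  μᵀw=0.1330
σ²=wᵀΣw=λ₁·μ_p+λ₂ = 0.502790·0.133 + -0.029736 = 0.037135 ≈ 0.0371

Boeing (0.4163)


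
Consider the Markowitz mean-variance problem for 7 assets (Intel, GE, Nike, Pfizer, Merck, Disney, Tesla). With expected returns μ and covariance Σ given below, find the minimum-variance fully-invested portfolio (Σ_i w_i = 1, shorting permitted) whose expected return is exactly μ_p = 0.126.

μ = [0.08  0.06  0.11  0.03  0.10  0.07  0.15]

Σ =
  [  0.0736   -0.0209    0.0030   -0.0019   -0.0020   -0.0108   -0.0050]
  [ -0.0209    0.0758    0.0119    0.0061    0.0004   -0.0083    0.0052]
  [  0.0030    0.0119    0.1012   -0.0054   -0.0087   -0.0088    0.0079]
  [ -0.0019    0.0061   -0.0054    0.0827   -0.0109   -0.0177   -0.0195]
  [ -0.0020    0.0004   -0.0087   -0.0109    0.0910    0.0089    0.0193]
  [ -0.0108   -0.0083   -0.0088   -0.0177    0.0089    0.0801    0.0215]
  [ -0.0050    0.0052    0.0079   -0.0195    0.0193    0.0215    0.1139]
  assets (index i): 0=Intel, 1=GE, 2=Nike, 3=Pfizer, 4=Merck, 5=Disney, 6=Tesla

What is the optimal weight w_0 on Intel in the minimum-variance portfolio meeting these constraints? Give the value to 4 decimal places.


0.1857

g=Σ⁻¹μ = [1.6324  1.0388  1.0766  1.0225  1.0201  1.1503  1.0516]
h=Σ⁻¹𝟙 = [22.3661  17.9095  10.3987  19.1021  11.5114  19.8866  5.7885]
a=μᵀg=0.682287  b=𝟙ᵀg=7.992261  c=𝟙ᵀh=106.962943  D=ac−b²=9.103223
λ₁=(c·0.126−b)/D = (106.962943·0.126−7.992261)/9.103223 = 0.602541
λ₂=(a−b·0.126)/D = (0.682287−7.992261·0.126)/9.103223 = -0.035673
w* = 0.602541·g + -0.035673·h:
  w_0 = 0.602541·1.6324 + -0.035673·22.3661 = 0.1857  (Intel)
  w_1 = 0.602541·1.0388 + -0.035673·17.9095 = -0.0130  (GE)
  w_2 = 0.602541·1.0766 + -0.035673·10.3987 = 0.2777  (Nike)
  w_3 = 0.602541·1.0225 + -0.035673·19.1021 = -0.0653  (Pfizer)
  w_4 = 0.602541·1.0201 + -0.035673·11.5114 = 0.2040  (Merck)
  w_5 = 0.602541·1.1503 + -0.035673·19.8866 = -0.0163  (Disney)
  w_6 = 0.602541·1.0516 + -0.035673·5.7885 = 0.4271  (Tesla)
Σw_i=1.0000  μᵀw=0.1260
σ²=wᵀΣw=λ₁·μ_p+λ₂ = 0.602541·0.126 + -0.035673 = 0.040247 ≈ 0.0402


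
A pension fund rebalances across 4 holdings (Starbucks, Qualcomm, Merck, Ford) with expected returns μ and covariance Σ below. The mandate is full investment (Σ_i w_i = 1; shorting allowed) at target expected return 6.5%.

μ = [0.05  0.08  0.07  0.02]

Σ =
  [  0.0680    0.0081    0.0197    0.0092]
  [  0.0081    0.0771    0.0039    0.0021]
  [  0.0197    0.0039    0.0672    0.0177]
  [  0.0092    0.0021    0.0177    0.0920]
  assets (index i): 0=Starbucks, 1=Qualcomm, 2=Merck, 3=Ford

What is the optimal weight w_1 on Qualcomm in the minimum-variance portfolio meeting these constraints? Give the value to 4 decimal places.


0.3716

p=Σ⁻¹μ = [0.3677  0.9547  0.8813  -0.0107]
q=Σ⁻¹𝟙 = [9.5926  11.2757  9.3455  7.8549]
a=μᵀp=0.156237  b=𝟙ᵀp=2.192970  c=𝟙ᵀq=38.068729  D=ac−b²=1.138621
λ₁=(c·0.065−b)/D = (38.068729·0.065−2.192970)/1.138621 = 0.247226
λ₂=(a−b·0.065)/D = (0.156237−2.192970·0.065)/1.138621 = 0.012027
w* = 0.247226·p + 0.012027·q:
  w_0 = 0.247226·0.3677 + 0.012027·9.5926 = 0.2063  (Starbucks)
  w_1 = 0.247226·0.9547 + 0.012027·11.2757 = 0.3716  (Qualcomm)
  w_2 = 0.247226·0.8813 + 0.012027·9.3455 = 0.3303  (Merck)
  w_3 = 0.247226·-0.0107 + 0.012027·7.8549 = 0.0918  (Ford)
Σw_i=1.0000  μᵀw=0.0650
σ²=wᵀΣw=λ₁·μ_p+λ₂ = 0.247226·0.065 + 0.012027 = 0.028096 ≈ 0.0281


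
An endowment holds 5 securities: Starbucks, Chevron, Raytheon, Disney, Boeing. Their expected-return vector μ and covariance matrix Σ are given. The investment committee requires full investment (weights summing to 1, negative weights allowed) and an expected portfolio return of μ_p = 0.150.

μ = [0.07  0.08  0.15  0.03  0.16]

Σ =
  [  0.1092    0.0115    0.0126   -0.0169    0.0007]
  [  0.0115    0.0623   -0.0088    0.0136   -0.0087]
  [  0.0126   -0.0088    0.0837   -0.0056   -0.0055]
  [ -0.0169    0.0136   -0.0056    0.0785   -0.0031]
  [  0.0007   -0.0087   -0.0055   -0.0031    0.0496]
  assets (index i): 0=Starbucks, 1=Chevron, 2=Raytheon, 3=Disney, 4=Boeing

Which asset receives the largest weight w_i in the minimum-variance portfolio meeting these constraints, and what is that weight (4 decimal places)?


Boeing (0.5489)

p=Σ⁻¹μ = [0.2042  2.0173  2.2526  0.3894  3.8509]
q=Σ⁻¹𝟙 = [7.4703  17.4782  15.2438  13.4195  25.6507]
a=μᵀp=1.141394  b=𝟙ᵀp=8.714447  c=𝟙ᵀq=79.262522  D=ac−b²=14.528192
λ₁=(c·0.150−b)/D = (79.262522·0.150−8.714447)/14.528192 = 0.218536
λ₂=(a−b·0.150)/D = (1.141394−8.714447·0.150)/14.528192 = -0.011410
w* = 0.218536·p + -0.011410·q:
  w_0 = 0.218536·0.2042 + -0.011410·7.4703 = -0.0406  (Starbucks)
  w_1 = 0.218536·2.0173 + -0.011410·17.4782 = 0.2414  (Chevron)
  w_2 = 0.218536·2.2526 + -0.011410·15.2438 = 0.3183  (Raytheon)
  w_3 = 0.218536·0.3894 + -0.011410·13.4195 = -0.0680  (Disney)
  w_4 = 0.218536·3.8509 + -0.011410·25.6507 = 0.5489  (Boeing)
Σw_i=1.0000  μᵀw=0.1500
σ²=wᵀΣw=λ₁·μ_p+λ₂ = 0.218536·0.150 + -0.011410 = 0.021370 ≈ 0.0214


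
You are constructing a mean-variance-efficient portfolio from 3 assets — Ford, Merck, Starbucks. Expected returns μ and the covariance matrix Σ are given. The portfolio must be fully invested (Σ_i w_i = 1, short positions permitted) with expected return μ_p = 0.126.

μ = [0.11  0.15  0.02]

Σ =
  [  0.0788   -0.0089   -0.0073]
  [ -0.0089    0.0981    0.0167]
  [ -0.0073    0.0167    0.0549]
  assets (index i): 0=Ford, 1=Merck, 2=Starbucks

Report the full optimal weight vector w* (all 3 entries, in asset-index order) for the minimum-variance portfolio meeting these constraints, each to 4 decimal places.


0.4739  0.4873  0.0388

u=Σ⁻¹μ = [1.5901  1.6613  0.0704]
v=Σ⁻¹𝟙 = [15.2933  8.5784  17.6390]
a=μᵀu=0.425518  b=𝟙ᵀu=3.321800  c=𝟙ᵀv=41.510702  D=ac−b²=6.629183
λ₁=(c·0.126−b)/D = (41.510702·0.126−3.321800)/6.629183 = 0.287901
λ₂=(a−b·0.126)/D = (0.425518−3.321800·0.126)/6.629183 = 0.001052
w* = 0.287901·u + 0.001052·v:
  w_0 = 0.287901·1.5901 + 0.001052·15.2933 = 0.4739  (Ford)
  w_1 = 0.287901·1.6613 + 0.001052·8.5784 = 0.4873  (Merck)
  w_2 = 0.287901·0.0704 + 0.001052·17.6390 = 0.0388  (Starbucks)
Σw_i=1.0000  μᵀw=0.1260
σ²=wᵀΣw=λ₁·μ_p+λ₂ = 0.287901·0.126 + 0.001052 = 0.037327 ≈ 0.0373


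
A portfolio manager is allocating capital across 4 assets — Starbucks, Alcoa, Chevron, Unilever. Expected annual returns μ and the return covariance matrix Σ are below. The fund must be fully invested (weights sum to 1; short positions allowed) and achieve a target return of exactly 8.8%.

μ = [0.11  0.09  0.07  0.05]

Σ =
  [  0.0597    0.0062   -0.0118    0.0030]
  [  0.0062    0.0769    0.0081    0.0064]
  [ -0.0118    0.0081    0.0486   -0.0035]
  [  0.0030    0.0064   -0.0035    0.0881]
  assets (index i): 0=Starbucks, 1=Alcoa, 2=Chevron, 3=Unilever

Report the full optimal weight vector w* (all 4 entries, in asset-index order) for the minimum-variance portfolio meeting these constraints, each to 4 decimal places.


0.4173  0.1497  0.3487  0.0843

p=Σ⁻¹μ = [2.1056  0.7617  1.8617  0.5145]
q=Σ⁻¹𝟙 = [20.3254  7.8085  25.0080  11.0849]
a=μᵀp=0.456202  b=𝟙ᵀp=5.243363  c=𝟙ᵀq=64.226773  D=ac−b²=1.807530
λ₁=(c·0.088−b)/D = (64.226773·0.088−5.243363)/1.807530 = 0.226050
λ₂=(a−b·0.088)/D = (0.456202−5.243363·0.088)/1.807530 = -0.002885
w* = 0.226050·p + -0.002885·q:
  w_0 = 0.226050·2.1056 + -0.002885·20.3254 = 0.4173  (Starbucks)
  w_1 = 0.226050·0.7617 + -0.002885·7.8085 = 0.1497  (Alcoa)
  w_2 = 0.226050·1.8617 + -0.002885·25.0080 = 0.3487  (Chevron)
  w_3 = 0.226050·0.5145 + -0.002885·11.0849 = 0.0843  (Unilever)
Σw_i=1.0000  μᵀw=0.0880
σ²=wᵀΣw=λ₁·μ_p+λ₂ = 0.226050·0.088 + -0.002885 = 0.017008 ≈ 0.0170


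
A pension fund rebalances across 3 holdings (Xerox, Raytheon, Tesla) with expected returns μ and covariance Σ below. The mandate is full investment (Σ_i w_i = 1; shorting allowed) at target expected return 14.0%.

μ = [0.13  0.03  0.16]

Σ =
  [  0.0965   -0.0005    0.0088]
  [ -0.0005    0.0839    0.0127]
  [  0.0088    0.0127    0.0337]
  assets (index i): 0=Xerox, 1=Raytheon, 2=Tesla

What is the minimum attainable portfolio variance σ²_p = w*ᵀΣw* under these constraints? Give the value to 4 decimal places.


g=Σ⁻¹μ = [0.9228  -0.3384  4.6344]
h=Σ⁻¹𝟙 = [8.1786  8.2711  24.4209]
a=μᵀg=0.851305  b=𝟙ᵀg=5.218697  c=𝟙ᵀh=40.870586  D=ac−b²=7.558531
λ₁=(c·0.140−b)/D = (40.870586·0.140−5.218697)/7.558531 = 0.066572
λ₂=(a−b·0.140)/D = (0.851305−5.218697·0.140)/7.558531 = 0.015967
w* = 0.066572·g + 0.015967·h:
  w_0 = 0.066572·0.9228 + 0.015967·8.1786 = 0.1920  (Xerox)
  w_1 = 0.066572·-0.3384 + 0.015967·8.2711 = 0.1095  (Raytheon)
  w_2 = 0.066572·4.6344 + 0.015967·24.4209 = 0.6984  (Tesla)
Σw_i=1.0000  μᵀw=0.1400
σ²=wᵀΣw=λ₁·μ_p+λ₂ = 0.066572·0.140 + 0.015967 = 0.025287 ≈ 0.0253

0.0253


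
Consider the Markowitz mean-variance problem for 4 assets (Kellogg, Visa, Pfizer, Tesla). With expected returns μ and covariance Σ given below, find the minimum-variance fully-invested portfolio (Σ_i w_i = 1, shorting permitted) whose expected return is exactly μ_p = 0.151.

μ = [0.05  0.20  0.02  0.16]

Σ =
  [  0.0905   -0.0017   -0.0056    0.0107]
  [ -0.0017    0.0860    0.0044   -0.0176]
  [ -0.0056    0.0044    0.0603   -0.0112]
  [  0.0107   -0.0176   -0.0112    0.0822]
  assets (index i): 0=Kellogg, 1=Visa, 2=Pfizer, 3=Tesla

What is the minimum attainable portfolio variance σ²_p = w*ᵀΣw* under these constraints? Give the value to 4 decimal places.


g=Σ⁻¹μ = [0.3383  2.8308  0.6386  2.5956]
h=Σ⁻¹𝟙 = [10.5782  14.2115  19.5940  16.5011]
a=μᵀg=1.011132  b=𝟙ᵀg=6.403260  c=𝟙ᵀh=60.884761  D=ac−b²=20.560775
λ₁=(c·0.151−b)/D = (60.884761·0.151−6.403260)/20.560775 = 0.135712
λ₂=(a−b·0.151)/D = (1.011132−6.403260·0.151)/20.560775 = 0.002152
w* = 0.135712·g + 0.002152·h:
  w_0 = 0.135712·0.3383 + 0.002152·10.5782 = 0.0687  (Kellogg)
  w_1 = 0.135712·2.8308 + 0.002152·14.2115 = 0.4147  (Visa)
  w_2 = 0.135712·0.6386 + 0.002152·19.5940 = 0.1288  (Pfizer)
  w_3 = 0.135712·2.5956 + 0.002152·16.5011 = 0.3878  (Tesla)
Σw_i=1.0000  μᵀw=0.1510
σ²=wᵀΣw=λ₁·μ_p+λ₂ = 0.135712·0.151 + 0.002152 = 0.022644 ≈ 0.0226

0.0226


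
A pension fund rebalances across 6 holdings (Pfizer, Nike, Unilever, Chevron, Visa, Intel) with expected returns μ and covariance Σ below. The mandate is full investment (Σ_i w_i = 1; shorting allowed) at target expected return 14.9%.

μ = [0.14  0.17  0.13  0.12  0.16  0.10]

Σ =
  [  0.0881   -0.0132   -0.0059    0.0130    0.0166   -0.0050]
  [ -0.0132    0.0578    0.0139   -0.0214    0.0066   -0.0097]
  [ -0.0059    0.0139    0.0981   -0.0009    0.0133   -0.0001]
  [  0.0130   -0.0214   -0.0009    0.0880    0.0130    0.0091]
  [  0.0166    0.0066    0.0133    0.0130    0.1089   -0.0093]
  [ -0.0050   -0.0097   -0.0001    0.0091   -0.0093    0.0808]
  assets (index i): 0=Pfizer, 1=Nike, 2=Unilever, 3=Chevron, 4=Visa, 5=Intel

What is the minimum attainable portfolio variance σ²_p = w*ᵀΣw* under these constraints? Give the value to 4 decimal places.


x=Σ⁻¹μ = [1.9407  4.0587  0.7808  1.7792  0.7677  1.7339]
y=Σ⁻¹𝟙 = [13.7424  25.8316  6.9050  13.4538  4.3818  15.3254]
a=μᵀx=1.572913  b=𝟙ᵀx=11.061050  c=𝟙ᵀy=79.640050  D=ac−b²=2.920062
λ₁=(c·0.149−b)/D = (79.640050·0.149−11.061050)/2.920062 = 0.275788
λ₂=(a−b·0.149)/D = (1.572913−11.061050·0.149)/2.920062 = -0.025747
w* = 0.275788·x + -0.025747·y:
  w_0 = 0.275788·1.9407 + -0.025747·13.7424 = 0.1814  (Pfizer)
  w_1 = 0.275788·4.0587 + -0.025747·25.8316 = 0.4542  (Nike)
  w_2 = 0.275788·0.7808 + -0.025747·6.9050 = 0.0376  (Unilever)
  w_3 = 0.275788·1.7792 + -0.025747·13.4538 = 0.1443  (Chevron)
  w_4 = 0.275788·0.7677 + -0.025747·4.3818 = 0.0989  (Visa)
  w_5 = 0.275788·1.7339 + -0.025747·15.3254 = 0.0836  (Intel)
Σw_i=1.0000  μᵀw=0.1490
σ²=wᵀΣw=λ₁·μ_p+λ₂ = 0.275788·0.149 + -0.025747 = 0.015345 ≈ 0.0153

0.0153
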